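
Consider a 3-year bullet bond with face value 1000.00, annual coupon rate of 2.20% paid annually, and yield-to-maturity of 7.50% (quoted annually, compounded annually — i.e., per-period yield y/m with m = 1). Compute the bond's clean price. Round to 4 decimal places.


Coupon per period c = face * coupon_rate / m = 22.000000
Periods per year m = 1; per-period yield y/m = 0.075000
Number of cashflows N = 3
Cashflows (t years, CF_t, discount factor 1/(1+y/m)^(m*t), PV):
  t = 1.0000: CF_t = 22.000000, DF = 0.930233, PV = 20.465116
  t = 2.0000: CF_t = 22.000000, DF = 0.865333, PV = 19.037317
  t = 3.0000: CF_t = 1022.000000, DF = 0.804961, PV = 822.669702
Price P = sum_t PV_t = 862.172136

Answer: Price = 862.1721


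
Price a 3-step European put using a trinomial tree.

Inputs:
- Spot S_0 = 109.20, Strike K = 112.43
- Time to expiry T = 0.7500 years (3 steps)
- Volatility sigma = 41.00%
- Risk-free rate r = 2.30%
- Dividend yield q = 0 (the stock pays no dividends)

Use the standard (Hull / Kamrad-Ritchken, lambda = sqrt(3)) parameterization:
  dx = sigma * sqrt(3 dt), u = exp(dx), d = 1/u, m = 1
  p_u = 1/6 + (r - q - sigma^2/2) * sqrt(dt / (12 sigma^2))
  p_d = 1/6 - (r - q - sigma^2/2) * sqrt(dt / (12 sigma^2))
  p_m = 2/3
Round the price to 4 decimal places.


dt = T/N = 0.250000; dx = sigma*sqrt(3*dt) = 0.355070
u = exp(dx) = 1.426281; d = 1/u = 0.701124
p_u = 0.145174, p_m = 0.666667, p_d = 0.188159
Discount per step: exp(-r*dt) = 0.994266
Stock lattice S(k, j) with j the centered position index:
  k=0: S(0,+0) = 109.2000
  k=1: S(1,-1) = 76.5627; S(1,+0) = 109.2000; S(1,+1) = 155.7499
  k=2: S(2,-2) = 53.6800; S(2,-1) = 76.5627; S(2,+0) = 109.2000; S(2,+1) = 155.7499; S(2,+2) = 222.1431
  k=3: S(3,-3) = 37.6363; S(3,-2) = 53.6800; S(3,-1) = 76.5627; S(3,+0) = 109.2000; S(3,+1) = 155.7499; S(3,+2) = 222.1431; S(3,+3) = 316.8385
Terminal payoffs V(N, j) = max(K - S_T, 0):
  V(3,-3) = 74.793670; V(3,-2) = 58.750014; V(3,-1) = 35.867251; V(3,+0) = 3.230000; V(3,+1) = 0.000000; V(3,+2) = 0.000000; V(3,+3) = 0.000000
Backward induction: V(k, j) = exp(-r*dt) * [p_u * V(k+1, j+1) + p_m * V(k+1, j) + p_d * V(k+1, j-1)]
  V(2,-2) = exp(-r*dt) * [p_u*35.867251 + p_m*58.750014 + p_d*74.793670] = 58.111673
  V(2,-1) = exp(-r*dt) * [p_u*3.230000 + p_m*35.867251 + p_d*58.750014] = 35.231586
  V(2,+0) = exp(-r*dt) * [p_u*0.000000 + p_m*3.230000 + p_d*35.867251] = 8.851035
  V(2,+1) = exp(-r*dt) * [p_u*0.000000 + p_m*0.000000 + p_d*3.230000] = 0.604269
  V(2,+2) = exp(-r*dt) * [p_u*0.000000 + p_m*0.000000 + p_d*0.000000] = 0.000000
  V(1,-1) = exp(-r*dt) * [p_u*8.851035 + p_m*35.231586 + p_d*58.111673] = 35.502170
  V(1,+0) = exp(-r*dt) * [p_u*0.604269 + p_m*8.851035 + p_d*35.231586] = 12.545208
  V(1,+1) = exp(-r*dt) * [p_u*0.000000 + p_m*0.604269 + p_d*8.851035] = 2.056388
  V(0,+0) = exp(-r*dt) * [p_u*2.056388 + p_m*12.545208 + p_d*35.502170] = 15.254092

Answer: Price = V(0,0) = 15.2541


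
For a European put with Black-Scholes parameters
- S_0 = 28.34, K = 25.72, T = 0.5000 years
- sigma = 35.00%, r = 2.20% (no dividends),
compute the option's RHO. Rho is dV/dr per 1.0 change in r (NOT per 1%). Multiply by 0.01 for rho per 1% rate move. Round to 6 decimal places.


d1 = 0.5601511422; d2 = 0.3126637688
phi(d1) = 0.3410169200; exp(-qT) = 1.0000000000; exp(-rT) = 0.9890602788
N(-d2) = 0.3772680624
Rho = -K*T*exp(-rT)*N(-d2) = -25.7200 * 0.5000 * 0.9890602788 * 0.3772680624 = -4.798591

Answer: Rho = -4.798591


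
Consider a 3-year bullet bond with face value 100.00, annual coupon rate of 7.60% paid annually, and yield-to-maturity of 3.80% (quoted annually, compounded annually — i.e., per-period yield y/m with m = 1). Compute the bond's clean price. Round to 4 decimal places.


Coupon per period c = face * coupon_rate / m = 7.600000
Periods per year m = 1; per-period yield y/m = 0.038000
Number of cashflows N = 3
Cashflows (t years, CF_t, discount factor 1/(1+y/m)^(m*t), PV):
  t = 1.0000: CF_t = 7.600000, DF = 0.963391, PV = 7.321773
  t = 2.0000: CF_t = 7.600000, DF = 0.928122, PV = 7.053731
  t = 3.0000: CF_t = 107.600000, DF = 0.894145, PV = 96.209999
Price P = sum_t PV_t = 110.585503

Answer: Price = 110.5855


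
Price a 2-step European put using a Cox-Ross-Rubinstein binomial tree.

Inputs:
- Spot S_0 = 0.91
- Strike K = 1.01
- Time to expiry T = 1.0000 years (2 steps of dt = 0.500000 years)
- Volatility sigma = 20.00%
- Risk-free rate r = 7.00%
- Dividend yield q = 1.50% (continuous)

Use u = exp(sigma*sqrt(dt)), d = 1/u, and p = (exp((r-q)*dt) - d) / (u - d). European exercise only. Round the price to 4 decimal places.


Answer: Price = V(0,0) = 0.1036

Derivation:
dt = T/N = 0.500000
u = exp(sigma*sqrt(dt)) = 1.151910; d = 1/u = 0.868123
p = (exp((r-q)*dt) - d) / (u - d) = 0.562952
Discount per step: exp(-r*dt) = 0.965605
Stock lattice S(k, i) with i counting down-moves:
  k=0: S(0,0) = 0.9100
  k=1: S(1,0) = 1.0482; S(1,1) = 0.7900
  k=2: S(2,0) = 1.2075; S(2,1) = 0.9100; S(2,2) = 0.6858
Terminal payoffs V(N, i) = max(K - S_T, 0):
  V(2,0) = 0.000000; V(2,1) = 0.100000; V(2,2) = 0.324189
Backward induction: V(k, i) = exp(-r*dt) * [p * V(k+1, i) + (1-p) * V(k+1, i+1)].
  V(1,0) = exp(-r*dt) * [p*0.000000 + (1-p)*0.100000] = 0.042202
  V(1,1) = exp(-r*dt) * [p*0.100000 + (1-p)*0.324189] = 0.191172
  V(0,0) = exp(-r*dt) * [p*0.042202 + (1-p)*0.191172] = 0.103618


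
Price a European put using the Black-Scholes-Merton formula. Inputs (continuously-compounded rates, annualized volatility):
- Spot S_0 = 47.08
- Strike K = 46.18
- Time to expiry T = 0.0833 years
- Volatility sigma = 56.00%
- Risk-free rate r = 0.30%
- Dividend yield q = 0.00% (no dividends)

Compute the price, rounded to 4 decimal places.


d1 = (ln(S/K) + (r - q + 0.5*sigma^2) * T) / (sigma * sqrt(T)) = 0.20177985
d2 = d1 - sigma * sqrt(T) = 0.04015411
exp(-rT) = 0.99975013; exp(-qT) = 1.00000000
P = K * exp(-rT) * N(-d2) - S_0 * exp(-qT) * N(-d1)
N(-d1) = 0.42004442; N(-d2) = 0.48398513
P = 46.1800 * 0.99975013 * 0.48398513 - 47.0800 * 1.00000000 * 0.42004442 = 2.5692

Answer: Price = 2.5692


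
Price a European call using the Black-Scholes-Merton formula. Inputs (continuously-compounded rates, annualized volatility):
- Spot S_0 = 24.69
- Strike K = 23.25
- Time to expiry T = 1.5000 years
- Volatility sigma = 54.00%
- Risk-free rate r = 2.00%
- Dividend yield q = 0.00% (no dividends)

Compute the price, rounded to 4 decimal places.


d1 = (ln(S/K) + (r - q + 0.5*sigma^2) * T) / (sigma * sqrt(T)) = 0.46690476
d2 = d1 - sigma * sqrt(T) = -0.19445747
exp(-rT) = 0.97044553; exp(-qT) = 1.00000000
C = S_0 * exp(-qT) * N(d1) - K * exp(-rT) * N(d2)
N(d1) = 0.67971599; N(d2) = 0.42290885
C = 24.6900 * 1.00000000 * 0.67971599 - 23.2500 * 0.97044553 * 0.42290885 = 7.2402

Answer: Price = 7.2402


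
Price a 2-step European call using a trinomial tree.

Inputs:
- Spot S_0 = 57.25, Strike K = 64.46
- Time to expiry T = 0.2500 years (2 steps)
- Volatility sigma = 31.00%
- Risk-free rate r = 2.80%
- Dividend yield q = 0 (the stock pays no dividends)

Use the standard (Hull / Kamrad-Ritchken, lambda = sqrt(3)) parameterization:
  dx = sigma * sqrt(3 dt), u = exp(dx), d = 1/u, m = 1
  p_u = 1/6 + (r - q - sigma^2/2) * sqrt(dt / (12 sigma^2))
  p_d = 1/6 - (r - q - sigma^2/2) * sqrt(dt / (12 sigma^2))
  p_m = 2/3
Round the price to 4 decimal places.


Answer: Price = V(0,0) = 1.4976

Derivation:
dt = T/N = 0.125000; dx = sigma*sqrt(3*dt) = 0.189835
u = exp(dx) = 1.209051; d = 1/u = 0.827095
p_u = 0.160066, p_m = 0.666667, p_d = 0.173268
Discount per step: exp(-r*dt) = 0.996506
Stock lattice S(k, j) with j the centered position index:
  k=0: S(0,+0) = 57.2500
  k=1: S(1,-1) = 47.3512; S(1,+0) = 57.2500; S(1,+1) = 69.2181
  k=2: S(2,-2) = 39.1640; S(2,-1) = 47.3512; S(2,+0) = 57.2500; S(2,+1) = 69.2181; S(2,+2) = 83.6882
Terminal payoffs V(N, j) = max(S_T - K, 0):
  V(2,-2) = 0.000000; V(2,-1) = 0.000000; V(2,+0) = 0.000000; V(2,+1) = 4.758149; V(2,+2) = 19.228247
Backward induction: V(k, j) = exp(-r*dt) * [p_u * V(k+1, j+1) + p_m * V(k+1, j) + p_d * V(k+1, j-1)]
  V(1,-1) = exp(-r*dt) * [p_u*0.000000 + p_m*0.000000 + p_d*0.000000] = 0.000000
  V(1,+0) = exp(-r*dt) * [p_u*4.758149 + p_m*0.000000 + p_d*0.000000] = 0.758955
  V(1,+1) = exp(-r*dt) * [p_u*19.228247 + p_m*4.758149 + p_d*0.000000] = 6.228043
  V(0,+0) = exp(-r*dt) * [p_u*6.228043 + p_m*0.758955 + p_d*0.000000] = 1.497614


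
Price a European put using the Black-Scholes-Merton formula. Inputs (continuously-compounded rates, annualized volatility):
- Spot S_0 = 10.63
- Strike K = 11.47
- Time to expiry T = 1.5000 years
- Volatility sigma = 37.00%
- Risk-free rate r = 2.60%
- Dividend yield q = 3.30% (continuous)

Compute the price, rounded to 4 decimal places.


d1 = (ln(S/K) + (r - q + 0.5*sigma^2) * T) / (sigma * sqrt(T)) = 0.03557335
d2 = d1 - sigma * sqrt(T) = -0.41758226
exp(-rT) = 0.96175071; exp(-qT) = 0.95170516
P = K * exp(-rT) * N(-d2) - S_0 * exp(-qT) * N(-d1)
N(-d1) = 0.48581128; N(-d2) = 0.66187371
P = 11.4700 * 0.96175071 * 0.66187371 - 10.6300 * 0.95170516 * 0.48581128 = 2.3865

Answer: Price = 2.3865


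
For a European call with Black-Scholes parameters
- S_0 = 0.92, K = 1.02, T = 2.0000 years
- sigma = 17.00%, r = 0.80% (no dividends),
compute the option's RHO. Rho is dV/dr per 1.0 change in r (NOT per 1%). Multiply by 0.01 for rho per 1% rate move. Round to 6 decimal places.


Answer: Rho = 0.631602

Derivation:
d1 = -0.2424304628; d2 = -0.4828467684
phi(d1) = 0.3873894358; exp(-qT) = 1.0000000000; exp(-rT) = 0.9841273201
N(d2) = 0.3146022703
Rho = K*T*exp(-rT)*N(d2) = 1.0200 * 2.0000 * 0.9841273201 * 0.3146022703 = 0.631602


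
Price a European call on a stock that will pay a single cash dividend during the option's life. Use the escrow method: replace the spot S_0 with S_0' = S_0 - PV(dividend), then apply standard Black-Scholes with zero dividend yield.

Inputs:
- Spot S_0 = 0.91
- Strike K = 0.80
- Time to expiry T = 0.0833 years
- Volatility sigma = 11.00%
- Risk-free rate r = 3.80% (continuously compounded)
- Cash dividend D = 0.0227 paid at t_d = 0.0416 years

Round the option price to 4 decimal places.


Answer: Price = 0.0899

Derivation:
PV(D) = D * exp(-r * t_d) = 0.0227 * 0.99842045 = 0.02266414
S_0' = S_0 - PV(D) = 0.9100 - 0.02266414 = 0.88733586
d1 = (ln(S_0'/K) + (r + sigma^2/2)*T) / (sigma*sqrt(T)) = 3.37915722
d2 = d1 - sigma*sqrt(T) = 3.34740930
exp(-rT) = 0.99683960
N(d1) = 0.99963646; N(d2) = 0.99959215
C = S_0' * N(d1) - K * exp(-rT) * N(d2) = 0.88733586 * 0.99963646 - 0.8000 * 0.99683960 * 0.99959215 = 0.0899


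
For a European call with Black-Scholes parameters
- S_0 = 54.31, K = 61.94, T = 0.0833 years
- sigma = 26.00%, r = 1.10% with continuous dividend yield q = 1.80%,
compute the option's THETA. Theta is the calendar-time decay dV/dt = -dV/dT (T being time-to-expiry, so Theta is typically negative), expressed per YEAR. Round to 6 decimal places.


d1 = -1.7220743991; d2 = -1.7971149215
phi(d1) = 0.0905630803; exp(-qT) = 0.9985017235; exp(-rT) = 0.9990841197
Theta = -S*exp(-qT)*phi(d1)*sigma/(2*sqrt(T)) - r*K*exp(-rT)*N(d2) + q*S*exp(-qT)*N(d1)
N(d1) = 0.0425280210; N(d2) = 0.0361586887; sqrt(T) = 0.2886173938
Term 1 = -54.3100 * 0.9985017235 * 0.0905630803 * 0.2600 / (2 * 0.2886173938) = -2.2120791324
Term 2 = -0.0110 * 61.9400 * 0.9990841197 * 0.0361586887 = -0.0246137970
Term 3 = 0.0180 * 54.3100 * 0.9985017235 * 0.0425280210 = 0.0415122526
Theta = -2.2120791324 + (-0.0246137970) + (0.0415122526) = -2.195181

Answer: Theta = -2.195181


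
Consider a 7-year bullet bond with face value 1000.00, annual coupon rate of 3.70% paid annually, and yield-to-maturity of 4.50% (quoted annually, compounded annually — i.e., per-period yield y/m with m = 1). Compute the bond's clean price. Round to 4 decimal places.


Coupon per period c = face * coupon_rate / m = 37.000000
Periods per year m = 1; per-period yield y/m = 0.045000
Number of cashflows N = 7
Cashflows (t years, CF_t, discount factor 1/(1+y/m)^(m*t), PV):
  t = 1.0000: CF_t = 37.000000, DF = 0.956938, PV = 35.406699
  t = 2.0000: CF_t = 37.000000, DF = 0.915730, PV = 33.882008
  t = 3.0000: CF_t = 37.000000, DF = 0.876297, PV = 32.422974
  t = 4.0000: CF_t = 37.000000, DF = 0.838561, PV = 31.026770
  t = 5.0000: CF_t = 37.000000, DF = 0.802451, PV = 29.690689
  t = 6.0000: CF_t = 37.000000, DF = 0.767896, PV = 28.412142
  t = 7.0000: CF_t = 1037.000000, DF = 0.734828, PV = 762.017111
Price P = sum_t PV_t = 952.858392

Answer: Price = 952.8584


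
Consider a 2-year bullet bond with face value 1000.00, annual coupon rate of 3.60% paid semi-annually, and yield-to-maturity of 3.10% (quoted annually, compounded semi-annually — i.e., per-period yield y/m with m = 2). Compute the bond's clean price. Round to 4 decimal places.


Answer: Price = 1009.6242

Derivation:
Coupon per period c = face * coupon_rate / m = 18.000000
Periods per year m = 2; per-period yield y/m = 0.015500
Number of cashflows N = 4
Cashflows (t years, CF_t, discount factor 1/(1+y/m)^(m*t), PV):
  t = 0.5000: CF_t = 18.000000, DF = 0.984737, PV = 17.725258
  t = 1.0000: CF_t = 18.000000, DF = 0.969706, PV = 17.454710
  t = 1.5000: CF_t = 18.000000, DF = 0.954905, PV = 17.188292
  t = 2.0000: CF_t = 1018.000000, DF = 0.940330, PV = 957.255934
Price P = sum_t PV_t = 1009.624195


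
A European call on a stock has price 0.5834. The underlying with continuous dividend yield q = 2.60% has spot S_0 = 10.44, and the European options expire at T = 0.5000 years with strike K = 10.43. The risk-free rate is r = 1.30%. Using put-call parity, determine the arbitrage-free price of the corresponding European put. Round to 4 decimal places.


Put-call parity: C - P = S_0 * exp(-qT) - K * exp(-rT).
S_0 * exp(-qT) = 10.4400 * 0.98708414 = 10.30515837
K * exp(-rT) = 10.4300 * 0.99352108 = 10.36242486
P = C - S*exp(-qT) + K*exp(-rT)
P = 0.5834 - 10.30515837 + 10.36242486 = 0.6407

Answer: Put price = 0.6407


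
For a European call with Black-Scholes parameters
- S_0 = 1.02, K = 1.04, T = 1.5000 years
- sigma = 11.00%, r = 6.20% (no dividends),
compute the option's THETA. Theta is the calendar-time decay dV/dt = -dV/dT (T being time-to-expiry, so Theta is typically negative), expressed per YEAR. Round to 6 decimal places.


Answer: Theta = -0.055324

Derivation:
d1 = 0.6135371617; d2 = 0.4788152259
phi(d1) = 0.3304987316; exp(-qT) = 1.0000000000; exp(-rT) = 0.9111935003
Theta = -S*exp(-qT)*phi(d1)*sigma/(2*sqrt(T)) - r*K*exp(-rT)*N(d2) + q*S*exp(-qT)*N(d1)
N(d1) = 0.7302393907; N(d2) = 0.6839649580; sqrt(T) = 1.2247448714
Term 1 = -1.0200 * 1.0000000000 * 0.3304987316 * 0.1100 / (2 * 1.2247448714) = -0.0151386458
Term 2 = -0.0620 * 1.0400 * 0.9111935003 * 0.6839649580 = -0.0401855109
Term 3 = 0 (no dividend yield, q = 0)
Theta = -0.0151386458 + (-0.0401855109) + (0.0000000000) = -0.055324


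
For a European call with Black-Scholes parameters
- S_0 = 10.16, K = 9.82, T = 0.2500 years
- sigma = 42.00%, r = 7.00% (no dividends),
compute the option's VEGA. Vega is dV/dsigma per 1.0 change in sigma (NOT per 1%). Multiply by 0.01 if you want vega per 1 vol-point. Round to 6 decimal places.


Answer: Vega = 1.905943

Derivation:
d1 = 0.3504158085; d2 = 0.1404158085
phi(d1) = 0.3751857086; exp(-qT) = 1.0000000000; exp(-rT) = 0.9826522357
Vega = S * exp(-qT) * phi(d1) * sqrt(T) = 10.1600 * 1.0000000000 * 0.3751857086 * 0.5000000000 = 1.905943


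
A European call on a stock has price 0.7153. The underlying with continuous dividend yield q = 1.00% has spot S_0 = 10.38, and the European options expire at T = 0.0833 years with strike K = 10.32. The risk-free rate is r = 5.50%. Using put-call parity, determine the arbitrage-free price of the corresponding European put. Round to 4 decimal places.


Put-call parity: C - P = S_0 * exp(-qT) - K * exp(-rT).
S_0 * exp(-qT) = 10.3800 * 0.99916735 = 10.37135706
K * exp(-rT) = 10.3200 * 0.99542898 = 10.27282706
P = C - S*exp(-qT) + K*exp(-rT)
P = 0.7153 - 10.37135706 + 10.27282706 = 0.6168

Answer: Put price = 0.6168


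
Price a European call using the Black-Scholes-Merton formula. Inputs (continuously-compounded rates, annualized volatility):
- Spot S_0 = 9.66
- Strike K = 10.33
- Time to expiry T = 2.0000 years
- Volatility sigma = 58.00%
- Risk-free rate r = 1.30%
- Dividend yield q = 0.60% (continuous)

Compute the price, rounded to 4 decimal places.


d1 = (ln(S/K) + (r - q + 0.5*sigma^2) * T) / (sigma * sqrt(T)) = 0.34543552
d2 = d1 - sigma * sqrt(T) = -0.47480835
exp(-rT) = 0.97433509; exp(-qT) = 0.98807171
C = S_0 * exp(-qT) * N(d1) - K * exp(-rT) * N(d2)
N(d1) = 0.63511651; N(d2) = 0.31746179
C = 9.6600 * 0.98807171 * 0.63511651 - 10.3300 * 0.97433509 * 0.31746179 = 2.8668

Answer: Price = 2.8668


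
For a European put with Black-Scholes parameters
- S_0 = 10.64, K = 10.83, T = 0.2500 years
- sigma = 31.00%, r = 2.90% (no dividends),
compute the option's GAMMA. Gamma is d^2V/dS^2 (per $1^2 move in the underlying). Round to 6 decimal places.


d1 = 0.0100833736; d2 = -0.1449166264
phi(d1) = 0.3989219998; exp(-qT) = 1.0000000000; exp(-rT) = 0.9927762179
Gamma = exp(-qT) * phi(d1) / (S * sigma * sqrt(T)) = 1.0000000000 * 0.3989219998 / (10.6400 * 0.3100 * 0.5000000000) = 0.241888

Answer: Gamma = 0.241888


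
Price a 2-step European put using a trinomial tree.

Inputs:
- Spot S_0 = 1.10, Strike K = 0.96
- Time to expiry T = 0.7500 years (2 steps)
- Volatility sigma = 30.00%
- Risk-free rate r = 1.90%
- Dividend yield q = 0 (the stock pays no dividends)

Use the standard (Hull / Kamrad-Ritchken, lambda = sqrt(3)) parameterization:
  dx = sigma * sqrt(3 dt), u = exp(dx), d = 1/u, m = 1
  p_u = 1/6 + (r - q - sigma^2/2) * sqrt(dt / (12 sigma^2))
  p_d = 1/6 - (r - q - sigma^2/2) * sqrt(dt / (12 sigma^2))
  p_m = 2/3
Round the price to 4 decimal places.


Answer: Price = V(0,0) = 0.0506

Derivation:
dt = T/N = 0.375000; dx = sigma*sqrt(3*dt) = 0.318198
u = exp(dx) = 1.374648; d = 1/u = 0.727459
p_u = 0.151346, p_m = 0.666667, p_d = 0.181987
Discount per step: exp(-r*dt) = 0.992900
Stock lattice S(k, j) with j the centered position index:
  k=0: S(0,+0) = 1.1000
  k=1: S(1,-1) = 0.8002; S(1,+0) = 1.1000; S(1,+1) = 1.5121
  k=2: S(2,-2) = 0.5821; S(2,-1) = 0.8002; S(2,+0) = 1.1000; S(2,+1) = 1.5121; S(2,+2) = 2.0786
Terminal payoffs V(N, j) = max(K - S_T, 0):
  V(2,-2) = 0.377884; V(2,-1) = 0.159795; V(2,+0) = 0.000000; V(2,+1) = 0.000000; V(2,+2) = 0.000000
Backward induction: V(k, j) = exp(-r*dt) * [p_u * V(k+1, j+1) + p_m * V(k+1, j) + p_d * V(k+1, j-1)]
  V(1,-1) = exp(-r*dt) * [p_u*0.000000 + p_m*0.159795 + p_d*0.377884] = 0.174056
  V(1,+0) = exp(-r*dt) * [p_u*0.000000 + p_m*0.000000 + p_d*0.159795] = 0.028874
  V(1,+1) = exp(-r*dt) * [p_u*0.000000 + p_m*0.000000 + p_d*0.000000] = 0.000000
  V(0,+0) = exp(-r*dt) * [p_u*0.000000 + p_m*0.028874 + p_d*0.174056] = 0.050564


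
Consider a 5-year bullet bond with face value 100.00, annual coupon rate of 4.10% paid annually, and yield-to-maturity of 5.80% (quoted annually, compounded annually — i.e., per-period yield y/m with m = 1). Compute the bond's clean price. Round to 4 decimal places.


Answer: Price = 92.7999

Derivation:
Coupon per period c = face * coupon_rate / m = 4.100000
Periods per year m = 1; per-period yield y/m = 0.058000
Number of cashflows N = 5
Cashflows (t years, CF_t, discount factor 1/(1+y/m)^(m*t), PV):
  t = 1.0000: CF_t = 4.100000, DF = 0.945180, PV = 3.875236
  t = 2.0000: CF_t = 4.100000, DF = 0.893364, PV = 3.662794
  t = 3.0000: CF_t = 4.100000, DF = 0.844390, PV = 3.461998
  t = 4.0000: CF_t = 4.100000, DF = 0.798100, PV = 3.272210
  t = 5.0000: CF_t = 104.100000, DF = 0.754348, PV = 78.527612
Price P = sum_t PV_t = 92.799851


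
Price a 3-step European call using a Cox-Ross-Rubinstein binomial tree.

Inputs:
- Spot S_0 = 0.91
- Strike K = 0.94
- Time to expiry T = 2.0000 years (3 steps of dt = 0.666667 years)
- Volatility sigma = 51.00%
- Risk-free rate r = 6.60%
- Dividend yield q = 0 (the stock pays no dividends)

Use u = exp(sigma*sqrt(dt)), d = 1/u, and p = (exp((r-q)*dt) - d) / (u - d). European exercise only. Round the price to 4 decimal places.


dt = T/N = 0.666667
u = exp(sigma*sqrt(dt)) = 1.516512; d = 1/u = 0.659408
p = (exp((r-q)*dt) - d) / (u - d) = 0.449857
Discount per step: exp(-r*dt) = 0.956954
Stock lattice S(k, i) with i counting down-moves:
  k=0: S(0,0) = 0.9100
  k=1: S(1,0) = 1.3800; S(1,1) = 0.6001
  k=2: S(2,0) = 2.0928; S(2,1) = 0.9100; S(2,2) = 0.3957
  k=3: S(3,0) = 3.1738; S(3,1) = 1.3800; S(3,2) = 0.6001; S(3,3) = 0.2609
Terminal payoffs V(N, i) = max(S_T - K, 0):
  V(3,0) = 2.233798; V(3,1) = 0.440026; V(3,2) = 0.000000; V(3,3) = 0.000000
Backward induction: V(k, i) = exp(-r*dt) * [p * V(k+1, i) + (1-p) * V(k+1, i+1)].
  V(2,0) = exp(-r*dt) * [p*2.233798 + (1-p)*0.440026] = 1.193290
  V(2,1) = exp(-r*dt) * [p*0.440026 + (1-p)*0.000000] = 0.189428
  V(2,2) = exp(-r*dt) * [p*0.000000 + (1-p)*0.000000] = 0.000000
  V(1,0) = exp(-r*dt) * [p*1.193290 + (1-p)*0.189428] = 0.613429
  V(1,1) = exp(-r*dt) * [p*0.189428 + (1-p)*0.000000] = 0.081547
  V(0,0) = exp(-r*dt) * [p*0.613429 + (1-p)*0.081547] = 0.307008

Answer: Price = V(0,0) = 0.3070


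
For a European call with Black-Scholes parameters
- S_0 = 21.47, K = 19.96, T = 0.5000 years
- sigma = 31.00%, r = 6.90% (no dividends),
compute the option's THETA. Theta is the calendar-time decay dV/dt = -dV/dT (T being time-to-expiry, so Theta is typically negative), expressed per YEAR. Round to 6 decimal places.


Answer: Theta = -2.431012

Derivation:
d1 = 0.5996782879; d2 = 0.3804751857
phi(d1) = 0.3332889133; exp(-qT) = 1.0000000000; exp(-rT) = 0.9660883397
Theta = -S*exp(-qT)*phi(d1)*sigma/(2*sqrt(T)) - r*K*exp(-rT)*N(d2) + q*S*exp(-qT)*N(d1)
N(d1) = 0.7256396695; N(d2) = 0.6482036435; sqrt(T) = 0.7071067812
Term 1 = -21.4700 * 1.0000000000 * 0.3332889133 * 0.3100 / (2 * 0.7071067812) = -1.5685544809
Term 2 = -0.0690 * 19.9600 * 0.9660883397 * 0.6482036435 = -0.8624579621
Term 3 = 0 (no dividend yield, q = 0)
Theta = -1.5685544809 + (-0.8624579621) + (0.0000000000) = -2.431012


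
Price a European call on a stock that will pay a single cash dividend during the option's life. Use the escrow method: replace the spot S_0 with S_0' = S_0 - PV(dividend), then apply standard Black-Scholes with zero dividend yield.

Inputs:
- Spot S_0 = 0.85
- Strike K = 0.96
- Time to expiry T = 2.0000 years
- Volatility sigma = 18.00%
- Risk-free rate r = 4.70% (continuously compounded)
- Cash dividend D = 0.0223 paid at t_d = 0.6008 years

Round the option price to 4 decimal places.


Answer: Price = 0.0653

Derivation:
PV(D) = D * exp(-r * t_d) = 0.0223 * 0.97215735 = 0.02167911
S_0' = S_0 - PV(D) = 0.8500 - 0.02167911 = 0.82832089
d1 = (ln(S_0'/K) + (r + sigma^2/2)*T) / (sigma*sqrt(T)) = -0.08301691
d2 = d1 - sigma*sqrt(T) = -0.33757535
exp(-rT) = 0.91028276
N(d1) = 0.46691905; N(d2) = 0.36784161
C = S_0' * N(d1) - K * exp(-rT) * N(d2) = 0.82832089 * 0.46691905 - 0.9600 * 0.91028276 * 0.36784161 = 0.0653


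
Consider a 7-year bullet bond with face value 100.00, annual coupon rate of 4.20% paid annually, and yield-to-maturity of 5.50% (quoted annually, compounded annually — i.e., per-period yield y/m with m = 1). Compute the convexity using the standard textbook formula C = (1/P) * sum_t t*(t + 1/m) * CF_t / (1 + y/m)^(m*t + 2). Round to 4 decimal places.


Coupon per period c = face * coupon_rate / m = 4.200000
Periods per year m = 1; per-period yield y/m = 0.055000
Number of cashflows N = 7
Cashflows (t years, CF_t, discount factor 1/(1+y/m)^(m*t), PV):
  t = 1.0000: CF_t = 4.200000, DF = 0.947867, PV = 3.981043
  t = 2.0000: CF_t = 4.200000, DF = 0.898452, PV = 3.773500
  t = 3.0000: CF_t = 4.200000, DF = 0.851614, PV = 3.576777
  t = 4.0000: CF_t = 4.200000, DF = 0.807217, PV = 3.390310
  t = 5.0000: CF_t = 4.200000, DF = 0.765134, PV = 3.213564
  t = 6.0000: CF_t = 4.200000, DF = 0.725246, PV = 3.046032
  t = 7.0000: CF_t = 104.200000, DF = 0.687437, PV = 71.630915
Price P = sum_t PV_t = 92.612143
Convexity numerator sum_t t*(t + 1/m) * CF_t / (1+y/m)^(m*t + 2):
  t = 1.0000: term = 7.153555
  t = 2.0000: term = 20.341862
  t = 3.0000: term = 38.562771
  t = 4.0000: term = 60.920650
  t = 5.0000: term = 86.617038
  t = 6.0000: term = 114.942041
  t = 7.0000: term = 3603.990266
Convexity = (1/P) * sum = 3932.528182 / 92.612143 = 42.462339

Answer: Convexity = 42.4623


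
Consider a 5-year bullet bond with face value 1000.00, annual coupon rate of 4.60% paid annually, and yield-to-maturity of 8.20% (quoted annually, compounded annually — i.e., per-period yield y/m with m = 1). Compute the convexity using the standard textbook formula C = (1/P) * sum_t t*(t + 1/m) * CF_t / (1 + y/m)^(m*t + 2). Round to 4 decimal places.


Answer: Convexity = 22.5129

Derivation:
Coupon per period c = face * coupon_rate / m = 46.000000
Periods per year m = 1; per-period yield y/m = 0.082000
Number of cashflows N = 5
Cashflows (t years, CF_t, discount factor 1/(1+y/m)^(m*t), PV):
  t = 1.0000: CF_t = 46.000000, DF = 0.924214, PV = 42.513863
  t = 2.0000: CF_t = 46.000000, DF = 0.854172, PV = 39.291925
  t = 3.0000: CF_t = 46.000000, DF = 0.789438, PV = 36.314164
  t = 4.0000: CF_t = 46.000000, DF = 0.729610, PV = 33.562074
  t = 5.0000: CF_t = 1046.000000, DF = 0.674316, PV = 705.334912
Price P = sum_t PV_t = 857.016938
Convexity numerator sum_t t*(t + 1/m) * CF_t / (1+y/m)^(m*t + 2):
  t = 1.0000: term = 72.628328
  t = 2.0000: term = 201.372443
  t = 3.0000: term = 372.222630
  t = 4.0000: term = 573.355869
  t = 5.0000: term = 18074.326110
Convexity = (1/P) * sum = 19293.905380 / 857.016938 = 22.512864


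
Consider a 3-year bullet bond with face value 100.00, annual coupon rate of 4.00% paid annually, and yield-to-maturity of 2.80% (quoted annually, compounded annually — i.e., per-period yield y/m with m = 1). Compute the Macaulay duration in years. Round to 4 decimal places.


Answer: Macaulay duration = 2.8881 years

Derivation:
Coupon per period c = face * coupon_rate / m = 4.000000
Periods per year m = 1; per-period yield y/m = 0.028000
Number of cashflows N = 3
Cashflows (t years, CF_t, discount factor 1/(1+y/m)^(m*t), PV):
  t = 1.0000: CF_t = 4.000000, DF = 0.972763, PV = 3.891051
  t = 2.0000: CF_t = 4.000000, DF = 0.946267, PV = 3.785069
  t = 3.0000: CF_t = 104.000000, DF = 0.920493, PV = 95.731309
Price P = sum_t PV_t = 103.407428
Macaulay numerator sum_t t * PV_t:
  t * PV_t at t = 1.0000: 3.891051
  t * PV_t at t = 2.0000: 7.570137
  t * PV_t at t = 3.0000: 287.193926
Macaulay duration D = (sum_t t * PV_t) / P = 298.655114 / 103.407428 = 2.888140


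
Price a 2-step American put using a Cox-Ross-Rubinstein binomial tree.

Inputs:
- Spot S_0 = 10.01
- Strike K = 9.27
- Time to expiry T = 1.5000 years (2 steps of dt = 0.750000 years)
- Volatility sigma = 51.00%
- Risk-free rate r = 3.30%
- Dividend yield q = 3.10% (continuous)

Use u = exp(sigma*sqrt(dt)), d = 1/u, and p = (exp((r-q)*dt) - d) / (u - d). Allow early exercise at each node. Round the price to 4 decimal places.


Answer: Price = V(0,0) = 1.7996

Derivation:
dt = T/N = 0.750000
u = exp(sigma*sqrt(dt)) = 1.555307; d = 1/u = 0.642960
p = (exp((r-q)*dt) - d) / (u - d) = 0.392988
Discount per step: exp(-r*dt) = 0.975554
Stock lattice S(k, i) with i counting down-moves:
  k=0: S(0,0) = 10.0100
  k=1: S(1,0) = 15.5686; S(1,1) = 6.4360
  k=2: S(2,0) = 24.2140; S(2,1) = 10.0100; S(2,2) = 4.1381
Terminal payoffs V(N, i) = max(K - S_T, 0):
  V(2,0) = 0.000000; V(2,1) = 0.000000; V(2,2) = 5.131892
Backward induction: V(k, i) = exp(-r*dt) * [p * V(k+1, i) + (1-p) * V(k+1, i+1)]; then take max(V_cont, immediate exercise) for American.
  V(1,0) = exp(-r*dt) * [p*0.000000 + (1-p)*0.000000] = 0.000000; exercise = 0.000000; V(1,0) = max -> 0.000000
  V(1,1) = exp(-r*dt) * [p*0.000000 + (1-p)*5.131892] = 3.038968; exercise = 2.833972; V(1,1) = max -> 3.038968
  V(0,0) = exp(-r*dt) * [p*0.000000 + (1-p)*3.038968] = 1.799595; exercise = 0.000000; V(0,0) = max -> 1.799595


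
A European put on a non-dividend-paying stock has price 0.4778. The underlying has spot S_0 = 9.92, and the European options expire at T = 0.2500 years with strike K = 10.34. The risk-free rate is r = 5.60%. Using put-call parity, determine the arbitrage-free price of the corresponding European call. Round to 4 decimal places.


Answer: Call price = 0.2016

Derivation:
Put-call parity: C - P = S_0 * exp(-qT) - K * exp(-rT).
S_0 * exp(-qT) = 9.9200 * 1.00000000 = 9.92000000
K * exp(-rT) = 10.3400 * 0.98609754 = 10.19624861
C = P + S*exp(-qT) - K*exp(-rT)
C = 0.4778 + 9.92000000 - 10.19624861 = 0.2016


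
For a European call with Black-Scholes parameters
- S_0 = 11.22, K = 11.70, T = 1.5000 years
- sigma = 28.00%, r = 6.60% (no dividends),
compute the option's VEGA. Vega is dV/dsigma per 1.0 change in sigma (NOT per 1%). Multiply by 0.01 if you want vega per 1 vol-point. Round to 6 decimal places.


Answer: Vega = 5.177751

Derivation:
d1 = 0.3379976778; d2 = -0.0049308862
phi(d1) = 0.3767928363; exp(-qT) = 1.0000000000; exp(-rT) = 0.9057427080
Vega = S * exp(-qT) * phi(d1) * sqrt(T) = 11.2200 * 1.0000000000 * 0.3767928363 * 1.2247448714 = 5.177751


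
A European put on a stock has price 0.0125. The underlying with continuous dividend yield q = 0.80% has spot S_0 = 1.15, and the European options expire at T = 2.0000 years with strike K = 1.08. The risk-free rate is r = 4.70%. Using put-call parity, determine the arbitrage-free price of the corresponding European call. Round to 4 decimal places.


Put-call parity: C - P = S_0 * exp(-qT) - K * exp(-rT).
S_0 * exp(-qT) = 1.1500 * 0.98412732 = 1.13174642
K * exp(-rT) = 1.0800 * 0.91028276 = 0.98310538
C = P + S*exp(-qT) - K*exp(-rT)
C = 0.0125 + 1.13174642 - 0.98310538 = 0.1611

Answer: Call price = 0.1611


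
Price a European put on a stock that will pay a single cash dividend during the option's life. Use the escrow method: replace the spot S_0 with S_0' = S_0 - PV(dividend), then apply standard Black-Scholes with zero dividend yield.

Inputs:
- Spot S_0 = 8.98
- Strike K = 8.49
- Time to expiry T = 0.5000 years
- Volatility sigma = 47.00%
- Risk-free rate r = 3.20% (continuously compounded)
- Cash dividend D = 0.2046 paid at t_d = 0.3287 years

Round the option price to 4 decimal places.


PV(D) = D * exp(-r * t_d) = 0.2046 * 0.98953672 = 0.20245921
S_0' = S_0 - PV(D) = 8.9800 - 0.20245921 = 8.77754079
d1 = (ln(S_0'/K) + (r + sigma^2/2)*T) / (sigma*sqrt(T)) = 0.31453396
d2 = d1 - sigma*sqrt(T) = -0.01780623
exp(-rT) = 0.98412732
N(-d1) = 0.37655776; N(-d2) = 0.50710328
P = K * exp(-rT) * N(-d2) - S_0' * N(-d1) = 8.4900 * 0.98412732 * 0.50710328 - 8.77754079 * 0.37655776 = 0.9317

Answer: Price = 0.9317


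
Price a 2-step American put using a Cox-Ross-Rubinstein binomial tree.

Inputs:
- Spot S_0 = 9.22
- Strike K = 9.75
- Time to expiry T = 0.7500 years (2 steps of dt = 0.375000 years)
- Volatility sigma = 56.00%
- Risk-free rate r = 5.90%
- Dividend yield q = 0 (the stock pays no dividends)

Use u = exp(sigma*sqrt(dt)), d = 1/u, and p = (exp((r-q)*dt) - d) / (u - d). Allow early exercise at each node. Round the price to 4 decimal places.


Answer: Price = V(0,0) = 1.8596

Derivation:
dt = T/N = 0.375000
u = exp(sigma*sqrt(dt)) = 1.409068; d = 1/u = 0.709689
p = (exp((r-q)*dt) - d) / (u - d) = 0.447086
Discount per step: exp(-r*dt) = 0.978118
Stock lattice S(k, i) with i counting down-moves:
  k=0: S(0,0) = 9.2200
  k=1: S(1,0) = 12.9916; S(1,1) = 6.5433
  k=2: S(2,0) = 18.3061; S(2,1) = 9.2200; S(2,2) = 4.6437
Terminal payoffs V(N, i) = max(K - S_T, 0):
  V(2,0) = 0.000000; V(2,1) = 0.530000; V(2,2) = 5.106270
Backward induction: V(k, i) = exp(-r*dt) * [p * V(k+1, i) + (1-p) * V(k+1, i+1)]; then take max(V_cont, immediate exercise) for American.
  V(1,0) = exp(-r*dt) * [p*0.000000 + (1-p)*0.530000] = 0.286632; exercise = 0.000000; V(1,0) = max -> 0.286632
  V(1,1) = exp(-r*dt) * [p*0.530000 + (1-p)*5.106270] = 2.993318; exercise = 3.206668; V(1,1) = max -> 3.206668
  V(0,0) = exp(-r*dt) * [p*0.286632 + (1-p)*3.206668] = 1.859560; exercise = 0.530000; V(0,0) = max -> 1.859560


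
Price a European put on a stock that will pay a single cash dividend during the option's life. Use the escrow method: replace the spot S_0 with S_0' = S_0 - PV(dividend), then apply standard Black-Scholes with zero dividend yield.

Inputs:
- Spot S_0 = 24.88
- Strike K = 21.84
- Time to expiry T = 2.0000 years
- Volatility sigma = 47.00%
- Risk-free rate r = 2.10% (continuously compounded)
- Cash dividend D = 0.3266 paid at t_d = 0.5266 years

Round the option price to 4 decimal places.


Answer: Price = 4.2782

Derivation:
PV(D) = D * exp(-r * t_d) = 0.3266 * 0.98900232 = 0.32300816
S_0' = S_0 - PV(D) = 24.8800 - 0.32300816 = 24.55699184
d1 = (ln(S_0'/K) + (r + sigma^2/2)*T) / (sigma*sqrt(T)) = 0.57193424
d2 = d1 - sigma*sqrt(T) = -0.09274614
exp(-rT) = 0.95886978
N(-d1) = 0.28368326; N(-d2) = 0.53694738
P = K * exp(-rT) * N(-d2) - S_0' * N(-d1) = 21.8400 * 0.95886978 * 0.53694738 - 24.55699184 * 0.28368326 = 4.2782


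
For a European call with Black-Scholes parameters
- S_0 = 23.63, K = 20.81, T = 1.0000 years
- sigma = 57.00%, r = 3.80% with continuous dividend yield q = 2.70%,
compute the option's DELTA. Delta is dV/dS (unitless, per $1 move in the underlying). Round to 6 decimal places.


d1 = 0.5272516681; d2 = -0.0427483319
phi(d1) = 0.3471717399; exp(-qT) = 0.9733612415; exp(-rT) = 0.9627129409
N(d1) = 0.7009905836
Delta = exp(-qT) * N(d1) = 0.9733612415 * 0.7009905836 = 0.682317

Answer: Delta = 0.682317


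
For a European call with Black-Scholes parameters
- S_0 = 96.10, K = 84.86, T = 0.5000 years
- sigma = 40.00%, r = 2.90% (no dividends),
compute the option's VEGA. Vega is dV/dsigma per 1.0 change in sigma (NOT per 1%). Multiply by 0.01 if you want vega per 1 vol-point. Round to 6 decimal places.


d1 = 0.6324592019; d2 = 0.3496164895
phi(d1) = 0.3266255556; exp(-qT) = 1.0000000000; exp(-rT) = 0.9856046187
Vega = S * exp(-qT) * phi(d1) * sqrt(T) = 96.1000 * 1.0000000000 * 0.3266255556 * 0.7071067812 = 22.195174

Answer: Vega = 22.195174


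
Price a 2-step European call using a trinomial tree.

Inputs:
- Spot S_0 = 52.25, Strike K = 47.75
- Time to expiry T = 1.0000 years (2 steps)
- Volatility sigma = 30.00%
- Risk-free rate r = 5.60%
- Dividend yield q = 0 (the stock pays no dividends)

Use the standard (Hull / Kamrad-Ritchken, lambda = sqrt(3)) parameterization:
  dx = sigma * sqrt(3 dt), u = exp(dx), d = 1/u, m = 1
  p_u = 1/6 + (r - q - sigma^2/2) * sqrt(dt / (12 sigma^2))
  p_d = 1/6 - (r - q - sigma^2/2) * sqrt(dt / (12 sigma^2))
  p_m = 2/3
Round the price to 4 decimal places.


dt = T/N = 0.500000; dx = sigma*sqrt(3*dt) = 0.367423
u = exp(dx) = 1.444009; d = 1/u = 0.692516
p_u = 0.174151, p_m = 0.666667, p_d = 0.159182
Discount per step: exp(-r*dt) = 0.972388
Stock lattice S(k, j) with j the centered position index:
  k=0: S(0,+0) = 52.2500
  k=1: S(1,-1) = 36.1840; S(1,+0) = 52.2500; S(1,+1) = 75.4495
  k=2: S(2,-2) = 25.0580; S(2,-1) = 36.1840; S(2,+0) = 52.2500; S(2,+1) = 75.4495; S(2,+2) = 108.9498
Terminal payoffs V(N, j) = max(S_T - K, 0):
  V(2,-2) = 0.000000; V(2,-1) = 0.000000; V(2,+0) = 4.500000; V(2,+1) = 27.699484; V(2,+2) = 61.199755
Backward induction: V(k, j) = exp(-r*dt) * [p_u * V(k+1, j+1) + p_m * V(k+1, j) + p_d * V(k+1, j-1)]
  V(1,-1) = exp(-r*dt) * [p_u*4.500000 + p_m*0.000000 + p_d*0.000000] = 0.762042
  V(1,+0) = exp(-r*dt) * [p_u*27.699484 + p_m*4.500000 + p_d*0.000000] = 7.607868
  V(1,+1) = exp(-r*dt) * [p_u*61.199755 + p_m*27.699484 + p_d*4.500000] = 29.016705
  V(0,+0) = exp(-r*dt) * [p_u*29.016705 + p_m*7.607868 + p_d*0.762042] = 9.963587

Answer: Price = V(0,0) = 9.9636


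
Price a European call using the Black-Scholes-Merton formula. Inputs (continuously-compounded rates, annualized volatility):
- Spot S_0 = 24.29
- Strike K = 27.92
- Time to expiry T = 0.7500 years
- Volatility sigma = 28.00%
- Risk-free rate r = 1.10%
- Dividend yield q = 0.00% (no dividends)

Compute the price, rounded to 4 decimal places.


d1 = (ln(S/K) + (r - q + 0.5*sigma^2) * T) / (sigma * sqrt(T)) = -0.41910901
d2 = d1 - sigma * sqrt(T) = -0.66159613
exp(-rT) = 0.99178394; exp(-qT) = 1.00000000
C = S_0 * exp(-qT) * N(d1) - K * exp(-rT) * N(d2)
N(d1) = 0.33756823; N(d2) = 0.25411505
C = 24.2900 * 1.00000000 * 0.33756823 - 27.9200 * 0.99178394 * 0.25411505 = 1.1629

Answer: Price = 1.1629


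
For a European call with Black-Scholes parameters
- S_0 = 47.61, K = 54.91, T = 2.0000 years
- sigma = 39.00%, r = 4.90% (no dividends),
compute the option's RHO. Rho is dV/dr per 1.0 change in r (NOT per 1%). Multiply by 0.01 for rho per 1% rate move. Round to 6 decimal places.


d1 = 0.1948121643; d2 = -0.3567311250
phi(d1) = 0.3914433700; exp(-qT) = 1.0000000000; exp(-rT) = 0.9066489038
N(d2) = 0.3606465511
Rho = K*T*exp(-rT)*N(d2) = 54.9100 * 2.0000 * 0.9066489038 * 0.3606465511 = 35.908922

Answer: Rho = 35.908922


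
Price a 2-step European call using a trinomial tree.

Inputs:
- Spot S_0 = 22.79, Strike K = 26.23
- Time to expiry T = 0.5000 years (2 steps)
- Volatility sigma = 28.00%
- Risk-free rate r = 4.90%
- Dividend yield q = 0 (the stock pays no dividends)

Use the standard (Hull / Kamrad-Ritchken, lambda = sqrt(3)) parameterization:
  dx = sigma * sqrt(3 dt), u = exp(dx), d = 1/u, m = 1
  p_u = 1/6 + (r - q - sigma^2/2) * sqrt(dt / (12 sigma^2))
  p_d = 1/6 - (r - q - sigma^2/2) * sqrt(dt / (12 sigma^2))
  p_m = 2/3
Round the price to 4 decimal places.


Answer: Price = V(0,0) = 0.9390

Derivation:
dt = T/N = 0.250000; dx = sigma*sqrt(3*dt) = 0.242487
u = exp(dx) = 1.274415; d = 1/u = 0.784674
p_u = 0.171718, p_m = 0.666667, p_d = 0.161615
Discount per step: exp(-r*dt) = 0.987825
Stock lattice S(k, j) with j the centered position index:
  k=0: S(0,+0) = 22.7900
  k=1: S(1,-1) = 17.8827; S(1,+0) = 22.7900; S(1,+1) = 29.0439
  k=2: S(2,-2) = 14.0321; S(2,-1) = 17.8827; S(2,+0) = 22.7900; S(2,+1) = 29.0439; S(2,+2) = 37.0140
Terminal payoffs V(N, j) = max(S_T - K, 0):
  V(2,-2) = 0.000000; V(2,-1) = 0.000000; V(2,+0) = 0.000000; V(2,+1) = 2.813914; V(2,+2) = 10.783994
Backward induction: V(k, j) = exp(-r*dt) * [p_u * V(k+1, j+1) + p_m * V(k+1, j) + p_d * V(k+1, j-1)]
  V(1,-1) = exp(-r*dt) * [p_u*0.000000 + p_m*0.000000 + p_d*0.000000] = 0.000000
  V(1,+0) = exp(-r*dt) * [p_u*2.813914 + p_m*0.000000 + p_d*0.000000] = 0.477318
  V(1,+1) = exp(-r*dt) * [p_u*10.783994 + p_m*2.813914 + p_d*0.000000] = 3.682367
  V(0,+0) = exp(-r*dt) * [p_u*3.682367 + p_m*0.477318 + p_d*0.000000] = 0.938969


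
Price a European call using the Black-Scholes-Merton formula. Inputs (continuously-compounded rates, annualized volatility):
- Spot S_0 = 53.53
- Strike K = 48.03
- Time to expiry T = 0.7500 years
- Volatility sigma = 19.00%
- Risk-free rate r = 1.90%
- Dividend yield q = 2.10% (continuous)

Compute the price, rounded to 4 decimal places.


Answer: Price = 6.6182

Derivation:
d1 = (ln(S/K) + (r - q + 0.5*sigma^2) * T) / (sigma * sqrt(T)) = 0.73204324
d2 = d1 - sigma * sqrt(T) = 0.56749842
exp(-rT) = 0.98585105; exp(-qT) = 0.98437338
C = S_0 * exp(-qT) * N(d1) - K * exp(-rT) * N(d2)
N(d1) = 0.76792891; N(d2) = 0.71481220
C = 53.5300 * 0.98437338 * 0.76792891 - 48.0300 * 0.98585105 * 0.71481220 = 6.6182


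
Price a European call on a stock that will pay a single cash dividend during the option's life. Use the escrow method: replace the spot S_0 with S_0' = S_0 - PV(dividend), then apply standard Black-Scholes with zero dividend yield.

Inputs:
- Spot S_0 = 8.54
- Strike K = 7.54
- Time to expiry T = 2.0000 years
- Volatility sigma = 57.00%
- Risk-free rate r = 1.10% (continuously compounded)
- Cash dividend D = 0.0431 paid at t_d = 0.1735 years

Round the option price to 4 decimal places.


Answer: Price = 3.0814

Derivation:
PV(D) = D * exp(-r * t_d) = 0.0431 * 0.99809332 = 0.04301782
S_0' = S_0 - PV(D) = 8.5400 - 0.04301782 = 8.49698218
d1 = (ln(S_0'/K) + (r + sigma^2/2)*T) / (sigma*sqrt(T)) = 0.57857323
d2 = d1 - sigma*sqrt(T) = -0.22752850
exp(-rT) = 0.97824024
N(d1) = 0.71856141; N(d2) = 0.41000640
C = S_0' * N(d1) - K * exp(-rT) * N(d2) = 8.49698218 * 0.71856141 - 7.5400 * 0.97824024 * 0.41000640 = 3.0814


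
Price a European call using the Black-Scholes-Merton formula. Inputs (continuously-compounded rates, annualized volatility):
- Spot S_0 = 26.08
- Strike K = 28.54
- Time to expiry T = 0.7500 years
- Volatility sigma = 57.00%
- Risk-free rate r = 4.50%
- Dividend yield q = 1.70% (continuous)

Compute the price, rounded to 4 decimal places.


Answer: Price = 4.3278

Derivation:
d1 = (ln(S/K) + (r - q + 0.5*sigma^2) * T) / (sigma * sqrt(T)) = 0.10675840
d2 = d1 - sigma * sqrt(T) = -0.38687608
exp(-rT) = 0.96681318; exp(-qT) = 0.98733094
C = S_0 * exp(-qT) * N(d1) - K * exp(-rT) * N(d2)
N(d1) = 0.54250967; N(d2) = 0.34942397
C = 26.0800 * 0.98733094 * 0.54250967 - 28.5400 * 0.96681318 * 0.34942397 = 4.3278
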